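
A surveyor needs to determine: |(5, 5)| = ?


|u| = sqrt(5^2 + 5^2) = sqrt(50) = 7.0711

7.0711


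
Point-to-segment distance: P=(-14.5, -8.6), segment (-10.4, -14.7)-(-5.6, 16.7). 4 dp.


Project P onto AB: t = 0.1703 (clamped to [0,1])
Closest point on segment: (-9.5824, -9.3517)
Distance: 4.9747

4.9747


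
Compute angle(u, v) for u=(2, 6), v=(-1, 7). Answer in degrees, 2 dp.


u.v = 40, |u| = sqrt(40) = 6.3246, |v| = sqrt(50) = 7.0711
cos(theta) = u.v/(|u||v|) = 40/sqrt(2000) = 0.894427
theta = acos(0.894427) = 26.57 degrees

26.57 degrees


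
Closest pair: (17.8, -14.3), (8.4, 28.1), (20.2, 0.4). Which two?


d(P0,P1) = 43.4295, d(P0,P2) = 14.8946, d(P1,P2) = 30.1086
Closest: P0 and P2

Closest pair: (17.8, -14.3) and (20.2, 0.4), distance = 14.8946


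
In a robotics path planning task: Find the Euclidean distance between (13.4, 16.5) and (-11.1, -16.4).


dx=-24.5, dy=-32.9
d^2 = (-24.5)^2 + (-32.9)^2 = 1682.66
d = sqrt(1682.66) = 41.0202

41.0202


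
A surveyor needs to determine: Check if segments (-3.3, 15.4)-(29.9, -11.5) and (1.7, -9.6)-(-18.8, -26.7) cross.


Cross products: d1=-598, d2=521.17, d3=-695.5, d4=-1814.67
d1*d2 < 0 and d3*d4 < 0? no

No, they don't intersect


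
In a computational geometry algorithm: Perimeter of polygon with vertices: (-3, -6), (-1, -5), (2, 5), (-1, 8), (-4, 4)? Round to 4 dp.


Sides: (-3, -6)->(-1, -5): sqrt(5) = 2.236068, (-1, -5)->(2, 5): sqrt(109) = 10.440307, (2, 5)->(-1, 8): sqrt(18) = 4.242641, (-1, 8)->(-4, 4): sqrt(25) = 5, (-4, 4)->(-3, -6): sqrt(101) = 10.049876
Sum = 31.968892
Perimeter = 31.9689

31.9689


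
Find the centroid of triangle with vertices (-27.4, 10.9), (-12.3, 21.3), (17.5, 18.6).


Centroid = ((x_A+x_B+x_C)/3, (y_A+y_B+y_C)/3)
= (((-27.4)+(-12.3)+17.5)/3, (10.9+21.3+18.6)/3)
= (-7.4, 16.9333)

(-7.4, 16.9333)


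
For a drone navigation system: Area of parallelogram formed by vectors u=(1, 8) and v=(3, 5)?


|u x v| = |1*5 - 8*3|
= |5 - 24| = 19

19


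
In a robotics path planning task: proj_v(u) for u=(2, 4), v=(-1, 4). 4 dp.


u.v = 14, |v| = sqrt(17) = 4.1231
Scalar projection = u.v / |v| = 14 / sqrt(17) = 3.3955

3.3955


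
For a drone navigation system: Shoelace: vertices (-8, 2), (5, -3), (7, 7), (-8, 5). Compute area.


Shoelace sum: ((-8)*(-3) - 5*2) + (5*7 - 7*(-3)) + (7*5 - (-8)*7) + ((-8)*2 - (-8)*5)
= 185
Area = |185|/2 = 92.5

92.5


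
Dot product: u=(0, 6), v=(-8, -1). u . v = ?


u . v = u_x*v_x + u_y*v_y = 0*(-8) + 6*(-1)
= 0 + (-6) = -6

-6


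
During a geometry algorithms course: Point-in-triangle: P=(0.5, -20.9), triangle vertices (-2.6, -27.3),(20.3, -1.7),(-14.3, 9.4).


Cross products: AB x AP = 67.2, BC x BP = 884.1, CA x CP = 188.65
All same sign? yes

Yes, inside


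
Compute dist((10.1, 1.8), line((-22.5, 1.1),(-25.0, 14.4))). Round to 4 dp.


|cross product| = 435.33
|line direction| = sqrt(183.14) = 13.5329
Distance = 435.33/sqrt(183.14) = 32.1682

32.1682


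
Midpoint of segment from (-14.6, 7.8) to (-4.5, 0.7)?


M = (((-14.6)+(-4.5))/2, (7.8+0.7)/2)
= (-9.55, 4.25)

(-9.55, 4.25)


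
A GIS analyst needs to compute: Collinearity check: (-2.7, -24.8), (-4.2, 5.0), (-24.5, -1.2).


Cross product: ((-4.2)-(-2.7))*((-1.2)-(-24.8)) - (5-(-24.8))*((-24.5)-(-2.7))
= 614.24

No, not collinear


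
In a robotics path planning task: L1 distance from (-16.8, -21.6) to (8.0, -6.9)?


|(-16.8)-8| + |(-21.6)-(-6.9)| = 24.8 + 14.7 = 39.5

39.5


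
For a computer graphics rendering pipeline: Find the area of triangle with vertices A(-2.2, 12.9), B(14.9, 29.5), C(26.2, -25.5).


Area = |x_A(y_B-y_C) + x_B(y_C-y_A) + x_C(y_A-y_B)|/2
= |(-121) + (-572.16) + (-434.92)|/2
= 1128.08/2 = 564.04

564.04


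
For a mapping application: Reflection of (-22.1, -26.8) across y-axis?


Reflection over y-axis: (x,y) -> (-x,y)
(-22.1, -26.8) -> (22.1, -26.8)

(22.1, -26.8)


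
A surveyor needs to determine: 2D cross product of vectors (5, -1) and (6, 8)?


u x v = u_x*v_y - u_y*v_x = 5*8 - (-1)*6
= 40 - (-6) = 46

46


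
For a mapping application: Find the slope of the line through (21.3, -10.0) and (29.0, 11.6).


slope = (y2-y1)/(x2-x1) = (11.6-(-10))/(29-21.3) = 21.6/7.7 = 2.8052

2.8052


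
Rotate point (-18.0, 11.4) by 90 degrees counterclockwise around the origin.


90° CCW: (x,y) -> (-y, x)
(-18,11.4) -> (-11.4, -18)

(-11.4, -18)


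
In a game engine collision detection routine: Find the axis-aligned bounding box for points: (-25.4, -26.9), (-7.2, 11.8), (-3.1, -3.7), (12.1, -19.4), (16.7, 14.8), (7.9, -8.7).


x range: [-25.4, 16.7]
y range: [-26.9, 14.8]
Bounding box: (-25.4,-26.9) to (16.7,14.8)

(-25.4,-26.9) to (16.7,14.8)


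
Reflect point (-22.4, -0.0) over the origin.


Reflection over origin: (x,y) -> (-x,-y)
(-22.4, 0) -> (22.4, 0)

(22.4, 0)


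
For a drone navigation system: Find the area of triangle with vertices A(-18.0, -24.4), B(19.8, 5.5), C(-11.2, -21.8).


Area = |x_A(y_B-y_C) + x_B(y_C-y_A) + x_C(y_A-y_B)|/2
= |(-491.4) + 51.48 + 334.88|/2
= 105.04/2 = 52.52

52.52


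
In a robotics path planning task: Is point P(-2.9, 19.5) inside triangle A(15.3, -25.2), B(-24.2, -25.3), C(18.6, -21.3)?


Cross products: AB x AP = -1767.47, BC x BP = 1832.24, CA x CP = -218.49
All same sign? no

No, outside


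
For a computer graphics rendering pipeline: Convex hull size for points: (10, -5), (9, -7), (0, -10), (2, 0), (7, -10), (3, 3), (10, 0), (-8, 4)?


Convex hull vertices (CCW): (-8, 4), (0, -10), (7, -10), (9, -7), (10, -5), (10, 0), (3, 3)
Count = 7

7


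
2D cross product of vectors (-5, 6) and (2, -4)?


u x v = u_x*v_y - u_y*v_x = (-5)*(-4) - 6*2
= 20 - 12 = 8

8


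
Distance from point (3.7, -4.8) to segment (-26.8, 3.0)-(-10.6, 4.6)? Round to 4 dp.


Project P onto AB: t = 1 (clamped to [0,1])
Closest point on segment: (-10.6, 4.6)
Distance: 17.1129

17.1129


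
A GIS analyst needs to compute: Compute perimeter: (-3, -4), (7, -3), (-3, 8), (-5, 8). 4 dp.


Sides: (-3, -4)->(7, -3): sqrt(101) = 10.049876, (7, -3)->(-3, 8): sqrt(221) = 14.866069, (-3, 8)->(-5, 8): sqrt(4) = 2, (-5, 8)->(-3, -4): sqrt(148) = 12.165525
Sum = 39.08147
Perimeter = 39.0815

39.0815


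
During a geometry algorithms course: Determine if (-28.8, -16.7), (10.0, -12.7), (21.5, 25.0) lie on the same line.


Cross product: (10-(-28.8))*(25-(-16.7)) - ((-12.7)-(-16.7))*(21.5-(-28.8))
= 1416.76

No, not collinear


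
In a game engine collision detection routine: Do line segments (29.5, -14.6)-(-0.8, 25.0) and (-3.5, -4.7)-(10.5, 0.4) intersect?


Cross products: d1=-306.9, d2=402.03, d3=1006.83, d4=297.9
d1*d2 < 0 and d3*d4 < 0? no

No, they don't intersect


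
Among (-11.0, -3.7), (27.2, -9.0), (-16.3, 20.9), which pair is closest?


d(P0,P1) = 38.5659, d(P0,P2) = 25.1645, d(P1,P2) = 52.785
Closest: P0 and P2

Closest pair: (-11.0, -3.7) and (-16.3, 20.9), distance = 25.1645


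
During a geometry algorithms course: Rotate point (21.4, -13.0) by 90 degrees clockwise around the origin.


90° CW: (x,y) -> (y, -x)
(21.4,-13) -> (-13, -21.4)

(-13, -21.4)


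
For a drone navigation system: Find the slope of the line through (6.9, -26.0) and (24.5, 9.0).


slope = (y2-y1)/(x2-x1) = (9-(-26))/(24.5-6.9) = 35/17.6 = 1.9886

1.9886


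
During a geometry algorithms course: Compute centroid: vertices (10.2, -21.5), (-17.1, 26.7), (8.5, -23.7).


Centroid = ((x_A+x_B+x_C)/3, (y_A+y_B+y_C)/3)
= ((10.2+(-17.1)+8.5)/3, ((-21.5)+26.7+(-23.7))/3)
= (0.5333, -6.1667)

(0.5333, -6.1667)


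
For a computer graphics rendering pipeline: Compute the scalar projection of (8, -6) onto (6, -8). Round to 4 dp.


u.v = 96, |v| = sqrt(100) = 10
Scalar projection = u.v / |v| = 96 / sqrt(100) = 9.6

9.6


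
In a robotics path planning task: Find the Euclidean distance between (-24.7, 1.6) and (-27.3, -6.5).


dx=-2.6, dy=-8.1
d^2 = (-2.6)^2 + (-8.1)^2 = 72.37
d = sqrt(72.37) = 8.5071

8.5071


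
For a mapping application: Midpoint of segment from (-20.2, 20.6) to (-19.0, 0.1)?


M = (((-20.2)+(-19))/2, (20.6+0.1)/2)
= (-19.6, 10.35)

(-19.6, 10.35)


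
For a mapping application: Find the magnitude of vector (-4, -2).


|u| = sqrt((-4)^2 + (-2)^2) = sqrt(20) = 4.4721

4.4721


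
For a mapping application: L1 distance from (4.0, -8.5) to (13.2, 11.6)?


|4-13.2| + |(-8.5)-11.6| = 9.2 + 20.1 = 29.3

29.3


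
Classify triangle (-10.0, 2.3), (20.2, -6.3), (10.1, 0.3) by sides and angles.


Side lengths squared: AB^2=986, BC^2=145.57, CA^2=408.01
Sorted: [145.57, 408.01, 986]
By sides: Scalene, By angles: Obtuse

Scalene, Obtuse


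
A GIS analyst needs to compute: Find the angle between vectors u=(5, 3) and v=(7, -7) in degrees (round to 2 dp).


u.v = 14, |u| = sqrt(34) = 5.831, |v| = sqrt(98) = 9.8995
cos(theta) = u.v/(|u||v|) = 14/sqrt(3332) = 0.242536
theta = acos(0.242536) = 75.96 degrees

75.96 degrees


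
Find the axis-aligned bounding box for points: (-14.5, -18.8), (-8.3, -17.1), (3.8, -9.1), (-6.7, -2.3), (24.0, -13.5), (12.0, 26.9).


x range: [-14.5, 24]
y range: [-18.8, 26.9]
Bounding box: (-14.5,-18.8) to (24,26.9)

(-14.5,-18.8) to (24,26.9)


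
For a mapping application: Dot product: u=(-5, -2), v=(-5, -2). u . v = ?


u . v = u_x*v_x + u_y*v_y = (-5)*(-5) + (-2)*(-2)
= 25 + 4 = 29

29


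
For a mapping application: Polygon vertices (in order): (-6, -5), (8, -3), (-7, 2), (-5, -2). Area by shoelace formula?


Shoelace sum: ((-6)*(-3) - 8*(-5)) + (8*2 - (-7)*(-3)) + ((-7)*(-2) - (-5)*2) + ((-5)*(-5) - (-6)*(-2))
= 90
Area = |90|/2 = 45

45


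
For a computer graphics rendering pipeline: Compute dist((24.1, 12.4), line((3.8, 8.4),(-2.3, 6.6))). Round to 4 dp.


|cross product| = 12.14
|line direction| = sqrt(40.45) = 6.36
Distance = 12.14/sqrt(40.45) = 1.9088

1.9088


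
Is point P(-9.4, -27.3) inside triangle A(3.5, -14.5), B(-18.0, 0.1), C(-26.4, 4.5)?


Cross products: AB x AP = 463.54, BC x BP = 192.32, CA x CP = -627.82
All same sign? no

No, outside


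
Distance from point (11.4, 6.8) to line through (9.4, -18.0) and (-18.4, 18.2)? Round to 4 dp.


|cross product| = 761.84
|line direction| = sqrt(2083.28) = 45.643
Distance = 761.84/sqrt(2083.28) = 16.6913

16.6913


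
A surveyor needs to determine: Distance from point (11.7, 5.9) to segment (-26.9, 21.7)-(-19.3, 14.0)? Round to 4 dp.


Project P onto AB: t = 1 (clamped to [0,1])
Closest point on segment: (-19.3, 14)
Distance: 32.0408

32.0408


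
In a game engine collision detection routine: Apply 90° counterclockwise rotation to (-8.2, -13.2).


90° CCW: (x,y) -> (-y, x)
(-8.2,-13.2) -> (13.2, -8.2)

(13.2, -8.2)


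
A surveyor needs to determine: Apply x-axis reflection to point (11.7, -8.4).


Reflection over x-axis: (x,y) -> (x,-y)
(11.7, -8.4) -> (11.7, 8.4)

(11.7, 8.4)


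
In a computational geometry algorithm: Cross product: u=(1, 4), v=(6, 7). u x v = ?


u x v = u_x*v_y - u_y*v_x = 1*7 - 4*6
= 7 - 24 = -17

-17


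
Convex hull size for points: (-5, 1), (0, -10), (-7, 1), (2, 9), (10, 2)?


Convex hull vertices (CCW): (-7, 1), (0, -10), (10, 2), (2, 9)
Count = 4

4


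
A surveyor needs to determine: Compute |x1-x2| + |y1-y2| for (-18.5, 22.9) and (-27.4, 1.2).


|(-18.5)-(-27.4)| + |22.9-1.2| = 8.9 + 21.7 = 30.6

30.6


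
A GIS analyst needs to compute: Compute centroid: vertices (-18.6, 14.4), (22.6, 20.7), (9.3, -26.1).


Centroid = ((x_A+x_B+x_C)/3, (y_A+y_B+y_C)/3)
= (((-18.6)+22.6+9.3)/3, (14.4+20.7+(-26.1))/3)
= (4.4333, 3)

(4.4333, 3)


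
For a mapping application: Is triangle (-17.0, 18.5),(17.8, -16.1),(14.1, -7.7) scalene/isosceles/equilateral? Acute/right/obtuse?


Side lengths squared: AB^2=2408.2, BC^2=84.25, CA^2=1653.65
Sorted: [84.25, 1653.65, 2408.2]
By sides: Scalene, By angles: Obtuse

Scalene, Obtuse


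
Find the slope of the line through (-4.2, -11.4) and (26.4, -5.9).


slope = (y2-y1)/(x2-x1) = ((-5.9)-(-11.4))/(26.4-(-4.2)) = 5.5/30.6 = 0.1797

0.1797


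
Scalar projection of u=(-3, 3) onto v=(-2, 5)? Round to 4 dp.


u.v = 21, |v| = sqrt(29) = 5.3852
Scalar projection = u.v / |v| = 21 / sqrt(29) = 3.8996

3.8996


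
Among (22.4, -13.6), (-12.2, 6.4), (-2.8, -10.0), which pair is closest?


d(P0,P1) = 39.9645, d(P0,P2) = 25.4558, d(P1,P2) = 18.9029
Closest: P1 and P2

Closest pair: (-12.2, 6.4) and (-2.8, -10.0), distance = 18.9029


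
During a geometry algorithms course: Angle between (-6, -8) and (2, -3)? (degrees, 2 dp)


u.v = 12, |u| = sqrt(100) = 10, |v| = sqrt(13) = 3.6056
cos(theta) = u.v/(|u||v|) = 12/sqrt(1300) = 0.33282
theta = acos(0.33282) = 70.56 degrees

70.56 degrees


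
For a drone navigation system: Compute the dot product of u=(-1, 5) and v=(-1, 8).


u . v = u_x*v_x + u_y*v_y = (-1)*(-1) + 5*8
= 1 + 40 = 41

41


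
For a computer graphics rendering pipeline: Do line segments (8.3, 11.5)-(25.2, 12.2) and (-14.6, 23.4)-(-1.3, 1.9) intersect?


Cross products: d1=334.08, d2=706.74, d3=217.14, d4=-155.52
d1*d2 < 0 and d3*d4 < 0? no

No, they don't intersect


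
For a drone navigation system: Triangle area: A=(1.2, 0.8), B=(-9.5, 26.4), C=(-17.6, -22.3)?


Area = |x_A(y_B-y_C) + x_B(y_C-y_A) + x_C(y_A-y_B)|/2
= |58.44 + 219.45 + 450.56|/2
= 728.45/2 = 364.225

364.225


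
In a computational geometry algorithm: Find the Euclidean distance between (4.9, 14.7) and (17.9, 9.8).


dx=13, dy=-4.9
d^2 = 13^2 + (-4.9)^2 = 193.01
d = sqrt(193.01) = 13.8928

13.8928


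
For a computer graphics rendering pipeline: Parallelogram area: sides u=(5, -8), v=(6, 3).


|u x v| = |5*3 - (-8)*6|
= |15 - (-48)| = 63

63


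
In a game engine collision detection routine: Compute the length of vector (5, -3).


|u| = sqrt(5^2 + (-3)^2) = sqrt(34) = 5.831

5.831


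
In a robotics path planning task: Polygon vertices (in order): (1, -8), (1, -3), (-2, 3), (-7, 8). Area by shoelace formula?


Shoelace sum: (1*(-3) - 1*(-8)) + (1*3 - (-2)*(-3)) + ((-2)*8 - (-7)*3) + ((-7)*(-8) - 1*8)
= 55
Area = |55|/2 = 27.5

27.5


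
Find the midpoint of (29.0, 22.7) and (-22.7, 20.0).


M = ((29+(-22.7))/2, (22.7+20)/2)
= (3.15, 21.35)

(3.15, 21.35)


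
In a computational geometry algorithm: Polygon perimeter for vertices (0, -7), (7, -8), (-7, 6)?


Sides: (0, -7)->(7, -8): sqrt(50) = 7.071068, (7, -8)->(-7, 6): sqrt(392) = 19.79899, (-7, 6)->(0, -7): sqrt(218) = 14.764823
Sum = 41.634881
Perimeter = 41.6349

41.6349


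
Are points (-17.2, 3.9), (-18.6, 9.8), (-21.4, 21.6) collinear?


Cross product: ((-18.6)-(-17.2))*(21.6-3.9) - (9.8-3.9)*((-21.4)-(-17.2))
= 0

Yes, collinear


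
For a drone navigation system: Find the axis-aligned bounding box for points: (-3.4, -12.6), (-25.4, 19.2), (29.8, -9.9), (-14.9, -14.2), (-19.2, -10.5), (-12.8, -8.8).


x range: [-25.4, 29.8]
y range: [-14.2, 19.2]
Bounding box: (-25.4,-14.2) to (29.8,19.2)

(-25.4,-14.2) to (29.8,19.2)


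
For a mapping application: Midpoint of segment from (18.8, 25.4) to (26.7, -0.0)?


M = ((18.8+26.7)/2, (25.4+0)/2)
= (22.75, 12.7)

(22.75, 12.7)


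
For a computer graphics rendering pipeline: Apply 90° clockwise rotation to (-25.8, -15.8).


90° CW: (x,y) -> (y, -x)
(-25.8,-15.8) -> (-15.8, 25.8)

(-15.8, 25.8)


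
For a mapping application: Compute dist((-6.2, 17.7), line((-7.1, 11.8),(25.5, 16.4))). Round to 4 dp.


|cross product| = 188.2
|line direction| = sqrt(1083.92) = 32.9229
Distance = 188.2/sqrt(1083.92) = 5.7164

5.7164


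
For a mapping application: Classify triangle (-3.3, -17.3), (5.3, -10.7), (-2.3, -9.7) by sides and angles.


Side lengths squared: AB^2=117.52, BC^2=58.76, CA^2=58.76
Sorted: [58.76, 58.76, 117.52]
By sides: Isosceles, By angles: Right

Isosceles, Right


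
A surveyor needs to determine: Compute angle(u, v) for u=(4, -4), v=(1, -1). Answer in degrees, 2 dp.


u.v = 8, |u| = sqrt(32) = 5.6569, |v| = sqrt(2) = 1.4142
cos(theta) = u.v/(|u||v|) = 8/sqrt(64) = 1
theta = acos(1) = 0 degrees

0 degrees


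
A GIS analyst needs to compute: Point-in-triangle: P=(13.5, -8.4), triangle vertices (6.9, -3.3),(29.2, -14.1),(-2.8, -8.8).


Cross products: AB x AP = -42.45, BC x BP = -99.19, CA x CP = -85.77
All same sign? yes

Yes, inside


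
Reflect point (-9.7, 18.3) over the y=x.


Reflection over y=x: (x,y) -> (y,x)
(-9.7, 18.3) -> (18.3, -9.7)

(18.3, -9.7)


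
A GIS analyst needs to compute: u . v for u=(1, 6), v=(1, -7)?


u . v = u_x*v_x + u_y*v_y = 1*1 + 6*(-7)
= 1 + (-42) = -41

-41


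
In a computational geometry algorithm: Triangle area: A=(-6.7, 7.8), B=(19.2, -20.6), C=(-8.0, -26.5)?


Area = |x_A(y_B-y_C) + x_B(y_C-y_A) + x_C(y_A-y_B)|/2
= |(-39.53) + (-658.56) + (-227.2)|/2
= 925.29/2 = 462.645

462.645


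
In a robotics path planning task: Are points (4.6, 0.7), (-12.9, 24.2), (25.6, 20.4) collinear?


Cross product: ((-12.9)-4.6)*(20.4-0.7) - (24.2-0.7)*(25.6-4.6)
= -838.25

No, not collinear


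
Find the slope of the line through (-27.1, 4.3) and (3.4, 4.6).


slope = (y2-y1)/(x2-x1) = (4.6-4.3)/(3.4-(-27.1)) = 0.3/30.5 = 0.0098

0.0098


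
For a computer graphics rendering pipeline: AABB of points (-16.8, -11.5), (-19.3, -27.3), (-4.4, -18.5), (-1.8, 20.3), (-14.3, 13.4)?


x range: [-19.3, -1.8]
y range: [-27.3, 20.3]
Bounding box: (-19.3,-27.3) to (-1.8,20.3)

(-19.3,-27.3) to (-1.8,20.3)


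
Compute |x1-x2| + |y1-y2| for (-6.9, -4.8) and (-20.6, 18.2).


|(-6.9)-(-20.6)| + |(-4.8)-18.2| = 13.7 + 23 = 36.7

36.7


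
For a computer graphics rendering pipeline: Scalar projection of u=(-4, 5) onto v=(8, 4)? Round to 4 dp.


u.v = -12, |v| = sqrt(80) = 8.9443
Scalar projection = u.v / |v| = -12 / sqrt(80) = -1.3416

-1.3416


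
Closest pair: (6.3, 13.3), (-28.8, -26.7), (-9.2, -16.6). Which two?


d(P0,P1) = 53.2166, d(P0,P2) = 33.6788, d(P1,P2) = 22.0493
Closest: P1 and P2

Closest pair: (-28.8, -26.7) and (-9.2, -16.6), distance = 22.0493


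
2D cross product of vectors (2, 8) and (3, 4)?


u x v = u_x*v_y - u_y*v_x = 2*4 - 8*3
= 8 - 24 = -16

-16


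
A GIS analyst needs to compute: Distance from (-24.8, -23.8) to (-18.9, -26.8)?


dx=5.9, dy=-3
d^2 = 5.9^2 + (-3)^2 = 43.81
d = sqrt(43.81) = 6.6189

6.6189


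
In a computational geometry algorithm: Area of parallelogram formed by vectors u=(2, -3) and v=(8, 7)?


|u x v| = |2*7 - (-3)*8|
= |14 - (-24)| = 38

38


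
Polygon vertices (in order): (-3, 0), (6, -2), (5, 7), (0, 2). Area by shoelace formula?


Shoelace sum: ((-3)*(-2) - 6*0) + (6*7 - 5*(-2)) + (5*2 - 0*7) + (0*0 - (-3)*2)
= 74
Area = |74|/2 = 37

37


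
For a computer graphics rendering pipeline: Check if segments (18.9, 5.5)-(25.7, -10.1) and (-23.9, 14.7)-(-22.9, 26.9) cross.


Cross products: d1=-531.36, d2=-629.92, d3=-605.12, d4=-506.56
d1*d2 < 0 and d3*d4 < 0? no

No, they don't intersect


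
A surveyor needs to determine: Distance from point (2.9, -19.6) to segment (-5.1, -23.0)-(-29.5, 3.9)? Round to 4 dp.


Project P onto AB: t = 0 (clamped to [0,1])
Closest point on segment: (-5.1, -23)
Distance: 8.6925

8.6925


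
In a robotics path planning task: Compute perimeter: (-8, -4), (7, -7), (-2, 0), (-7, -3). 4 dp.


Sides: (-8, -4)->(7, -7): sqrt(234) = 15.297059, (7, -7)->(-2, 0): sqrt(130) = 11.401754, (-2, 0)->(-7, -3): sqrt(34) = 5.830952, (-7, -3)->(-8, -4): sqrt(2) = 1.414214
Sum = 33.943979
Perimeter = 33.944

33.944


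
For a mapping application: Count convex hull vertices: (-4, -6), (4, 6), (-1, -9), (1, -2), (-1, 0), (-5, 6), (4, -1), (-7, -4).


Convex hull vertices (CCW): (-7, -4), (-1, -9), (4, -1), (4, 6), (-5, 6)
Count = 5

5


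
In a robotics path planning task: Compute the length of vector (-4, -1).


|u| = sqrt((-4)^2 + (-1)^2) = sqrt(17) = 4.1231

4.1231


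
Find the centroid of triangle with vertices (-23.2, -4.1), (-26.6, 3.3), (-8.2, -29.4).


Centroid = ((x_A+x_B+x_C)/3, (y_A+y_B+y_C)/3)
= (((-23.2)+(-26.6)+(-8.2))/3, ((-4.1)+3.3+(-29.4))/3)
= (-19.3333, -10.0667)

(-19.3333, -10.0667)


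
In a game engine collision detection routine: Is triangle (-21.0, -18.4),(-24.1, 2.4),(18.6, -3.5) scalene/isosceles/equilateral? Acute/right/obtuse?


Side lengths squared: AB^2=442.25, BC^2=1858.1, CA^2=1790.17
Sorted: [442.25, 1790.17, 1858.1]
By sides: Scalene, By angles: Acute

Scalene, Acute


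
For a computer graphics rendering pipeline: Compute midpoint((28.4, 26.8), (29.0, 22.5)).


M = ((28.4+29)/2, (26.8+22.5)/2)
= (28.7, 24.65)

(28.7, 24.65)


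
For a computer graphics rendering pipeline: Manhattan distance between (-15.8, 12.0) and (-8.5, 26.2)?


|(-15.8)-(-8.5)| + |12-26.2| = 7.3 + 14.2 = 21.5

21.5


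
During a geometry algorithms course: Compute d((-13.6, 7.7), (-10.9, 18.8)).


dx=2.7, dy=11.1
d^2 = 2.7^2 + 11.1^2 = 130.5
d = sqrt(130.5) = 11.4237

11.4237


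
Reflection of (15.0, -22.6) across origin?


Reflection over origin: (x,y) -> (-x,-y)
(15, -22.6) -> (-15, 22.6)

(-15, 22.6)


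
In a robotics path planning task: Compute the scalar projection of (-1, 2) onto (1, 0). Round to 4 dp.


u.v = -1, |v| = sqrt(1) = 1
Scalar projection = u.v / |v| = -1 / sqrt(1) = -1

-1


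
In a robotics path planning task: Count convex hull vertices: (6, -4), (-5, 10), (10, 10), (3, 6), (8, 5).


Convex hull vertices (CCW): (-5, 10), (6, -4), (10, 10)
Count = 3

3


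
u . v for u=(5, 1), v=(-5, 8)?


u . v = u_x*v_x + u_y*v_y = 5*(-5) + 1*8
= (-25) + 8 = -17

-17


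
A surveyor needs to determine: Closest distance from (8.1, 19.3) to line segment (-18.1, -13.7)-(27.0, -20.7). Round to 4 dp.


Project P onto AB: t = 0.4564 (clamped to [0,1])
Closest point on segment: (2.4822, -16.8946)
Distance: 36.628

36.628


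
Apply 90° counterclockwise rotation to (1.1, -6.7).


90° CCW: (x,y) -> (-y, x)
(1.1,-6.7) -> (6.7, 1.1)

(6.7, 1.1)


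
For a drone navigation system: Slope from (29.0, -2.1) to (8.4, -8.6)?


slope = (y2-y1)/(x2-x1) = ((-8.6)-(-2.1))/(8.4-29) = (-6.5)/(-20.6) = 0.3155

0.3155


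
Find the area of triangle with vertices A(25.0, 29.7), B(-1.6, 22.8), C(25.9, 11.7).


Area = |x_A(y_B-y_C) + x_B(y_C-y_A) + x_C(y_A-y_B)|/2
= |277.5 + 28.8 + 178.71|/2
= 485.01/2 = 242.505

242.505


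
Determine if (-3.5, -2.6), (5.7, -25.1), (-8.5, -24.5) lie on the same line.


Cross product: (5.7-(-3.5))*((-24.5)-(-2.6)) - ((-25.1)-(-2.6))*((-8.5)-(-3.5))
= -313.98

No, not collinear


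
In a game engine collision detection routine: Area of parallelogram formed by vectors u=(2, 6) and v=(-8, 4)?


|u x v| = |2*4 - 6*(-8)|
= |8 - (-48)| = 56

56


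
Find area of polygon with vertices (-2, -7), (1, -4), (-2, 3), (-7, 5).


Shoelace sum: ((-2)*(-4) - 1*(-7)) + (1*3 - (-2)*(-4)) + ((-2)*5 - (-7)*3) + ((-7)*(-7) - (-2)*5)
= 80
Area = |80|/2 = 40

40


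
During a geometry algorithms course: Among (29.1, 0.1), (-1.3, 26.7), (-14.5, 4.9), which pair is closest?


d(P0,P1) = 40.3946, d(P0,P2) = 43.8634, d(P1,P2) = 25.4849
Closest: P1 and P2

Closest pair: (-1.3, 26.7) and (-14.5, 4.9), distance = 25.4849


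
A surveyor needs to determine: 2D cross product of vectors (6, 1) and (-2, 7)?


u x v = u_x*v_y - u_y*v_x = 6*7 - 1*(-2)
= 42 - (-2) = 44

44


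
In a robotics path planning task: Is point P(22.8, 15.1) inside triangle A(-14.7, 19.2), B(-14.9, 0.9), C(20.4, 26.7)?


Cross products: AB x AP = 687.07, BC x BP = -471.4, CA x CP = 425.16
All same sign? no

No, outside


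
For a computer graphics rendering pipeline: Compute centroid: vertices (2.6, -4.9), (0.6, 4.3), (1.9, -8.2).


Centroid = ((x_A+x_B+x_C)/3, (y_A+y_B+y_C)/3)
= ((2.6+0.6+1.9)/3, ((-4.9)+4.3+(-8.2))/3)
= (1.7, -2.9333)

(1.7, -2.9333)


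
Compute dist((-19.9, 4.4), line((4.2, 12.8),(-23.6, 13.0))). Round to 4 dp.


|cross product| = 238.34
|line direction| = sqrt(772.88) = 27.8007
Distance = 238.34/sqrt(772.88) = 8.5732

8.5732


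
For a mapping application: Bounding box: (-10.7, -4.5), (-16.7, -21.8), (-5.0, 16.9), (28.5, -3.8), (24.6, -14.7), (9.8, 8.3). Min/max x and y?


x range: [-16.7, 28.5]
y range: [-21.8, 16.9]
Bounding box: (-16.7,-21.8) to (28.5,16.9)

(-16.7,-21.8) to (28.5,16.9)


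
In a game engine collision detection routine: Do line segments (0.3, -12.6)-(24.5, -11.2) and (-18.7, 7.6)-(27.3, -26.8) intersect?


Cross products: d1=-275.6, d2=621.28, d3=515.44, d4=-381.44
d1*d2 < 0 and d3*d4 < 0? yes

Yes, they intersect


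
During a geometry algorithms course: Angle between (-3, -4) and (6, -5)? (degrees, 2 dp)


u.v = 2, |u| = sqrt(25) = 5, |v| = sqrt(61) = 7.8102
cos(theta) = u.v/(|u||v|) = 2/sqrt(1525) = 0.051215
theta = acos(0.051215) = 87.06 degrees

87.06 degrees


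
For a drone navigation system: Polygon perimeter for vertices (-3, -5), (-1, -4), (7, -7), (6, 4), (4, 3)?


Sides: (-3, -5)->(-1, -4): sqrt(5) = 2.236068, (-1, -4)->(7, -7): sqrt(73) = 8.544004, (7, -7)->(6, 4): sqrt(122) = 11.045361, (6, 4)->(4, 3): sqrt(5) = 2.236068, (4, 3)->(-3, -5): sqrt(113) = 10.630146
Sum = 34.691647
Perimeter = 34.6916

34.6916


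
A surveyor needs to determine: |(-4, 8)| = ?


|u| = sqrt((-4)^2 + 8^2) = sqrt(80) = 8.9443

8.9443


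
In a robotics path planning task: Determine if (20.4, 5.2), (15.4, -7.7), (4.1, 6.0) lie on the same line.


Cross product: (15.4-20.4)*(6-5.2) - ((-7.7)-5.2)*(4.1-20.4)
= -214.27

No, not collinear


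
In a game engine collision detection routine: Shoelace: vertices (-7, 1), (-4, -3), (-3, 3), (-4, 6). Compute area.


Shoelace sum: ((-7)*(-3) - (-4)*1) + ((-4)*3 - (-3)*(-3)) + ((-3)*6 - (-4)*3) + ((-4)*1 - (-7)*6)
= 36
Area = |36|/2 = 18

18


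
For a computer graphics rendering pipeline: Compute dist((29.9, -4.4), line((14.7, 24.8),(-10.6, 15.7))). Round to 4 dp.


|cross product| = 877.08
|line direction| = sqrt(722.9) = 26.8868
Distance = 877.08/sqrt(722.9) = 32.6212

32.6212


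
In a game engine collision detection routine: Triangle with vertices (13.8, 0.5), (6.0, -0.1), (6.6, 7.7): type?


Side lengths squared: AB^2=61.2, BC^2=61.2, CA^2=103.68
Sorted: [61.2, 61.2, 103.68]
By sides: Isosceles, By angles: Acute

Isosceles, Acute


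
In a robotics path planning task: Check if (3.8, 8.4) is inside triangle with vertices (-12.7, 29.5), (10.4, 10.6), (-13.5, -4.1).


Cross products: AB x AP = -175.56, BC x BP = -44.44, CA x CP = -571.28
All same sign? yes

Yes, inside


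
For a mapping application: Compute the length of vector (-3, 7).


|u| = sqrt((-3)^2 + 7^2) = sqrt(58) = 7.6158

7.6158


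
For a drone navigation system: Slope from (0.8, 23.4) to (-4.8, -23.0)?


slope = (y2-y1)/(x2-x1) = ((-23)-23.4)/((-4.8)-0.8) = (-46.4)/(-5.6) = 8.2857

8.2857


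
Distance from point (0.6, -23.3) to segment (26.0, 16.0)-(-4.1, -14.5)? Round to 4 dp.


Project P onto AB: t = 1 (clamped to [0,1])
Closest point on segment: (-4.1, -14.5)
Distance: 9.9765

9.9765


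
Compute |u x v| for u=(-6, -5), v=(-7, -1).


|u x v| = |(-6)*(-1) - (-5)*(-7)|
= |6 - 35| = 29

29


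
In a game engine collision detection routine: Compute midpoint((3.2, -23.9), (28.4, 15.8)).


M = ((3.2+28.4)/2, ((-23.9)+15.8)/2)
= (15.8, -4.05)

(15.8, -4.05)


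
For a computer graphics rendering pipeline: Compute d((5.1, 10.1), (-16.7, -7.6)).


dx=-21.8, dy=-17.7
d^2 = (-21.8)^2 + (-17.7)^2 = 788.53
d = sqrt(788.53) = 28.0808

28.0808


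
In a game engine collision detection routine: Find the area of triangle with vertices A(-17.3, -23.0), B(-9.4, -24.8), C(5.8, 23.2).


Area = |x_A(y_B-y_C) + x_B(y_C-y_A) + x_C(y_A-y_B)|/2
= |830.4 + (-434.28) + 10.44|/2
= 406.56/2 = 203.28

203.28


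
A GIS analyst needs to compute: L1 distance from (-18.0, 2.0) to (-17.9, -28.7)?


|(-18)-(-17.9)| + |2-(-28.7)| = 0.1 + 30.7 = 30.8

30.8


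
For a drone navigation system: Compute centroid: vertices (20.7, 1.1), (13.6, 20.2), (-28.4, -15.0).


Centroid = ((x_A+x_B+x_C)/3, (y_A+y_B+y_C)/3)
= ((20.7+13.6+(-28.4))/3, (1.1+20.2+(-15))/3)
= (1.9667, 2.1)

(1.9667, 2.1)


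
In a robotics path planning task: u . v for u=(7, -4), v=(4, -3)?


u . v = u_x*v_x + u_y*v_y = 7*4 + (-4)*(-3)
= 28 + 12 = 40

40


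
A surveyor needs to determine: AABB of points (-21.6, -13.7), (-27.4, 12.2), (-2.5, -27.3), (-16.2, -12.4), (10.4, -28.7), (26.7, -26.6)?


x range: [-27.4, 26.7]
y range: [-28.7, 12.2]
Bounding box: (-27.4,-28.7) to (26.7,12.2)

(-27.4,-28.7) to (26.7,12.2)


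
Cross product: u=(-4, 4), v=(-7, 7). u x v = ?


u x v = u_x*v_y - u_y*v_x = (-4)*7 - 4*(-7)
= (-28) - (-28) = 0

0


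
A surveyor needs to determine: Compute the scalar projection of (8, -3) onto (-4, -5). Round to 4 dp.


u.v = -17, |v| = sqrt(41) = 6.4031
Scalar projection = u.v / |v| = -17 / sqrt(41) = -2.655

-2.655


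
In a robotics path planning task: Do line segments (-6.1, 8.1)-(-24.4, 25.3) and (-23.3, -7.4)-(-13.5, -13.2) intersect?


Cross products: d1=251.66, d2=314.08, d3=579.49, d4=517.07
d1*d2 < 0 and d3*d4 < 0? no

No, they don't intersect


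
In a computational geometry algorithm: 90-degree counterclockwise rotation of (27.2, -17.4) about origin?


90° CCW: (x,y) -> (-y, x)
(27.2,-17.4) -> (17.4, 27.2)

(17.4, 27.2)


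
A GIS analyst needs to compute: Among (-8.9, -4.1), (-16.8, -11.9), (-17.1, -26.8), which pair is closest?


d(P0,P1) = 11.1018, d(P0,P2) = 24.1357, d(P1,P2) = 14.903
Closest: P0 and P1

Closest pair: (-8.9, -4.1) and (-16.8, -11.9), distance = 11.1018


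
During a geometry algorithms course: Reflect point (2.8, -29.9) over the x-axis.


Reflection over x-axis: (x,y) -> (x,-y)
(2.8, -29.9) -> (2.8, 29.9)

(2.8, 29.9)


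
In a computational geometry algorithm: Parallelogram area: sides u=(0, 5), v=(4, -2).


|u x v| = |0*(-2) - 5*4|
= |0 - 20| = 20

20


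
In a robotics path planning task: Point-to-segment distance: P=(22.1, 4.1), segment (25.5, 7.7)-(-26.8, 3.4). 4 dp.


Project P onto AB: t = 0.0702 (clamped to [0,1])
Closest point on segment: (21.8288, 7.3982)
Distance: 3.3093

3.3093


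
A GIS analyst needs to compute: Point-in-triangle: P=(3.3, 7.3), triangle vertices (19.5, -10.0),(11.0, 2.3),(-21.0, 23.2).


Cross products: AB x AP = 52.21, BC x BP = 0.93, CA x CP = 162.81
All same sign? yes

Yes, inside


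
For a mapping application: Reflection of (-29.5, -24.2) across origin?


Reflection over origin: (x,y) -> (-x,-y)
(-29.5, -24.2) -> (29.5, 24.2)

(29.5, 24.2)


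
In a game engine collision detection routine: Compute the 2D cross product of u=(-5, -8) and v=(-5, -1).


u x v = u_x*v_y - u_y*v_x = (-5)*(-1) - (-8)*(-5)
= 5 - 40 = -35

-35


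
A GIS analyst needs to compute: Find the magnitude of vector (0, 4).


|u| = sqrt(0^2 + 4^2) = sqrt(16) = 4

4


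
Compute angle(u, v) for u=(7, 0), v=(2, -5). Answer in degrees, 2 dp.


u.v = 14, |u| = sqrt(49) = 7, |v| = sqrt(29) = 5.3852
cos(theta) = u.v/(|u||v|) = 14/sqrt(1421) = 0.371391
theta = acos(0.371391) = 68.2 degrees

68.2 degrees


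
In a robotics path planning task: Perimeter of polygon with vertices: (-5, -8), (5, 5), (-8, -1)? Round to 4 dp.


Sides: (-5, -8)->(5, 5): sqrt(269) = 16.401219, (5, 5)->(-8, -1): sqrt(205) = 14.317821, (-8, -1)->(-5, -8): sqrt(58) = 7.615773
Sum = 38.334813
Perimeter = 38.3348

38.3348


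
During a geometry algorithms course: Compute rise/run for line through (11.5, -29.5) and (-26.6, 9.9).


slope = (y2-y1)/(x2-x1) = (9.9-(-29.5))/((-26.6)-11.5) = 39.4/(-38.1) = -1.0341

-1.0341


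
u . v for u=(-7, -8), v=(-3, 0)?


u . v = u_x*v_x + u_y*v_y = (-7)*(-3) + (-8)*0
= 21 + 0 = 21

21


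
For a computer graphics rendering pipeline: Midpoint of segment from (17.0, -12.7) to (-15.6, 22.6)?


M = ((17+(-15.6))/2, ((-12.7)+22.6)/2)
= (0.7, 4.95)

(0.7, 4.95)


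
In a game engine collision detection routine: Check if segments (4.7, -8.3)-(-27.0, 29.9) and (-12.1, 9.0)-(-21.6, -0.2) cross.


Cross products: d1=318.91, d2=-335.63, d3=93.35, d4=747.89
d1*d2 < 0 and d3*d4 < 0? no

No, they don't intersect


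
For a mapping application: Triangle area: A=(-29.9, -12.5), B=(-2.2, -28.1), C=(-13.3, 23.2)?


Area = |x_A(y_B-y_C) + x_B(y_C-y_A) + x_C(y_A-y_B)|/2
= |1533.87 + (-78.54) + (-207.48)|/2
= 1247.85/2 = 623.925

623.925


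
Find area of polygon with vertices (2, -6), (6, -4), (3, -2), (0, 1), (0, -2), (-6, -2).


Shoelace sum: (2*(-4) - 6*(-6)) + (6*(-2) - 3*(-4)) + (3*1 - 0*(-2)) + (0*(-2) - 0*1) + (0*(-2) - (-6)*(-2)) + ((-6)*(-6) - 2*(-2))
= 59
Area = |59|/2 = 29.5

29.5


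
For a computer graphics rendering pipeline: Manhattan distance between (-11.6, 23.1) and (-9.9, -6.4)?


|(-11.6)-(-9.9)| + |23.1-(-6.4)| = 1.7 + 29.5 = 31.2

31.2


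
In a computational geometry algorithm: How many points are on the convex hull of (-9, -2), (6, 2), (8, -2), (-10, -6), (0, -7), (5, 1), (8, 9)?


Convex hull vertices (CCW): (-10, -6), (0, -7), (8, -2), (8, 9), (-9, -2)
Count = 5

5


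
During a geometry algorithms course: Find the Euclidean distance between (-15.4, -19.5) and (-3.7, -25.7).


dx=11.7, dy=-6.2
d^2 = 11.7^2 + (-6.2)^2 = 175.33
d = sqrt(175.33) = 13.2412

13.2412


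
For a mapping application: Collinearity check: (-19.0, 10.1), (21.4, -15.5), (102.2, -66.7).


Cross product: (21.4-(-19))*((-66.7)-10.1) - ((-15.5)-10.1)*(102.2-(-19))
= 0

Yes, collinear


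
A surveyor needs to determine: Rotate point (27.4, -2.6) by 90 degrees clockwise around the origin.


90° CW: (x,y) -> (y, -x)
(27.4,-2.6) -> (-2.6, -27.4)

(-2.6, -27.4)


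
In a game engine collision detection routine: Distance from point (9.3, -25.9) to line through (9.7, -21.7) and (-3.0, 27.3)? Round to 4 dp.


|cross product| = 72.94
|line direction| = sqrt(2562.29) = 50.6191
Distance = 72.94/sqrt(2562.29) = 1.441

1.441


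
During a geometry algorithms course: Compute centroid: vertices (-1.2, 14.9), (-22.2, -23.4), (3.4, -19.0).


Centroid = ((x_A+x_B+x_C)/3, (y_A+y_B+y_C)/3)
= (((-1.2)+(-22.2)+3.4)/3, (14.9+(-23.4)+(-19))/3)
= (-6.6667, -9.1667)

(-6.6667, -9.1667)


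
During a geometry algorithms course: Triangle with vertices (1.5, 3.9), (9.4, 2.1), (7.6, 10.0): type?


Side lengths squared: AB^2=65.65, BC^2=65.65, CA^2=74.42
Sorted: [65.65, 65.65, 74.42]
By sides: Isosceles, By angles: Acute

Isosceles, Acute


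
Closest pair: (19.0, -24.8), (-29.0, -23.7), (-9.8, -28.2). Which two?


d(P0,P1) = 48.0126, d(P0,P2) = 29, d(P1,P2) = 19.7203
Closest: P1 and P2

Closest pair: (-29.0, -23.7) and (-9.8, -28.2), distance = 19.7203


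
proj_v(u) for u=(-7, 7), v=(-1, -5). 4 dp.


u.v = -28, |v| = sqrt(26) = 5.099
Scalar projection = u.v / |v| = -28 / sqrt(26) = -5.4913

-5.4913


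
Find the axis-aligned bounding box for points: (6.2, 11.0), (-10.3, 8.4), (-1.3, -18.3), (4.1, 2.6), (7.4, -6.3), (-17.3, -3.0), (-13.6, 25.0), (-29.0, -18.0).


x range: [-29, 7.4]
y range: [-18.3, 25]
Bounding box: (-29,-18.3) to (7.4,25)

(-29,-18.3) to (7.4,25)


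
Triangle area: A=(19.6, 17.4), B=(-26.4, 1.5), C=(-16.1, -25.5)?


Area = |x_A(y_B-y_C) + x_B(y_C-y_A) + x_C(y_A-y_B)|/2
= |529.2 + 1132.56 + (-255.99)|/2
= 1405.77/2 = 702.885

702.885


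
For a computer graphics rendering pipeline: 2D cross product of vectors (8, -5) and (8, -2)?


u x v = u_x*v_y - u_y*v_x = 8*(-2) - (-5)*8
= (-16) - (-40) = 24

24


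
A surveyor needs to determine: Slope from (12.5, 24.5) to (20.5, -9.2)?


slope = (y2-y1)/(x2-x1) = ((-9.2)-24.5)/(20.5-12.5) = (-33.7)/8 = -4.2125

-4.2125


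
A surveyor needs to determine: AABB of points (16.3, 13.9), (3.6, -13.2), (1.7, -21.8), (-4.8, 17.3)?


x range: [-4.8, 16.3]
y range: [-21.8, 17.3]
Bounding box: (-4.8,-21.8) to (16.3,17.3)

(-4.8,-21.8) to (16.3,17.3)


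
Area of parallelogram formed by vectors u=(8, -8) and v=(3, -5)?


|u x v| = |8*(-5) - (-8)*3|
= |(-40) - (-24)| = 16

16


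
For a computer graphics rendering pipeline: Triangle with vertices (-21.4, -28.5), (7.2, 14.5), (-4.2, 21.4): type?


Side lengths squared: AB^2=2666.96, BC^2=177.57, CA^2=2785.85
Sorted: [177.57, 2666.96, 2785.85]
By sides: Scalene, By angles: Acute

Scalene, Acute


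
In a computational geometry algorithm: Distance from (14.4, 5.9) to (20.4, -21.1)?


dx=6, dy=-27
d^2 = 6^2 + (-27)^2 = 765
d = sqrt(765) = 27.6586

27.6586


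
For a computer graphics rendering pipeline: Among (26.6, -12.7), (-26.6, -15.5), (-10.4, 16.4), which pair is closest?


d(P0,P1) = 53.2736, d(P0,P2) = 47.0724, d(P1,P2) = 35.7778
Closest: P1 and P2

Closest pair: (-26.6, -15.5) and (-10.4, 16.4), distance = 35.7778


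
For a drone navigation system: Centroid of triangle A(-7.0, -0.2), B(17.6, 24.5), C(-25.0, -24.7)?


Centroid = ((x_A+x_B+x_C)/3, (y_A+y_B+y_C)/3)
= (((-7)+17.6+(-25))/3, ((-0.2)+24.5+(-24.7))/3)
= (-4.8, -0.1333)

(-4.8, -0.1333)


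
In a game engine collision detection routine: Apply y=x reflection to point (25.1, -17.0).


Reflection over y=x: (x,y) -> (y,x)
(25.1, -17) -> (-17, 25.1)

(-17, 25.1)


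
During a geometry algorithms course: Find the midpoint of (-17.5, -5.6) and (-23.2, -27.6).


M = (((-17.5)+(-23.2))/2, ((-5.6)+(-27.6))/2)
= (-20.35, -16.6)

(-20.35, -16.6)


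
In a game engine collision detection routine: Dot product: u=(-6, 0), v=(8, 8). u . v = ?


u . v = u_x*v_x + u_y*v_y = (-6)*8 + 0*8
= (-48) + 0 = -48

-48


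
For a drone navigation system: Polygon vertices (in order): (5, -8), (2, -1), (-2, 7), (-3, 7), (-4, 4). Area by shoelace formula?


Shoelace sum: (5*(-1) - 2*(-8)) + (2*7 - (-2)*(-1)) + ((-2)*7 - (-3)*7) + ((-3)*4 - (-4)*7) + ((-4)*(-8) - 5*4)
= 58
Area = |58|/2 = 29

29


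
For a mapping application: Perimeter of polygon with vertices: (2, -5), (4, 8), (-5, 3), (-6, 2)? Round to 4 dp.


Sides: (2, -5)->(4, 8): sqrt(173) = 13.152946, (4, 8)->(-5, 3): sqrt(106) = 10.29563, (-5, 3)->(-6, 2): sqrt(2) = 1.414214, (-6, 2)->(2, -5): sqrt(113) = 10.630146
Sum = 35.492936
Perimeter = 35.4929

35.4929


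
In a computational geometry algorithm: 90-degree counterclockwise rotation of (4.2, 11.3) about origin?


90° CCW: (x,y) -> (-y, x)
(4.2,11.3) -> (-11.3, 4.2)

(-11.3, 4.2)


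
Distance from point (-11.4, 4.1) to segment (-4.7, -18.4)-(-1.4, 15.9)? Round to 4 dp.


Project P onto AB: t = 0.6313 (clamped to [0,1])
Closest point on segment: (-2.6166, 3.2549)
Distance: 8.824

8.824


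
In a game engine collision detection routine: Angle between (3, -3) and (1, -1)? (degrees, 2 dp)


u.v = 6, |u| = sqrt(18) = 4.2426, |v| = sqrt(2) = 1.4142
cos(theta) = u.v/(|u||v|) = 6/sqrt(36) = 1
theta = acos(1) = 0 degrees

0 degrees


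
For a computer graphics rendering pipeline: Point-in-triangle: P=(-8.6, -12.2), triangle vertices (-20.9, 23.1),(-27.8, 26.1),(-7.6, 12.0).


Cross products: AB x AP = 206.67, BC x BP = -502.94, CA x CP = 332.96
All same sign? no

No, outside


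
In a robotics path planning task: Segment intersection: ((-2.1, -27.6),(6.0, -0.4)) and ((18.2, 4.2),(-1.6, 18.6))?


Cross products: d1=921.96, d2=266.76, d3=-294.58, d4=360.62
d1*d2 < 0 and d3*d4 < 0? no

No, they don't intersect


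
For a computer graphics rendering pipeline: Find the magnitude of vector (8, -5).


|u| = sqrt(8^2 + (-5)^2) = sqrt(89) = 9.434

9.434


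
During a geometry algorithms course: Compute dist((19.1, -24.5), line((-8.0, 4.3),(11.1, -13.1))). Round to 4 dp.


|cross product| = 78.54
|line direction| = sqrt(667.57) = 25.8374
Distance = 78.54/sqrt(667.57) = 3.0398

3.0398
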